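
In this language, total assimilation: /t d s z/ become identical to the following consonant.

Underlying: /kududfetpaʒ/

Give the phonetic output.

[kuduffeppaʒ]

/d/ before /f/ → [f] (total assimilation)
/t/ before /p/ → [p] (total assimilation)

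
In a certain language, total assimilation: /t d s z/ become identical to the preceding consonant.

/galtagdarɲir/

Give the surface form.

/t/ after /l/ → [l] (total assimilation)
/d/ after /g/ → [g] (total assimilation)

[gallaggarɲir]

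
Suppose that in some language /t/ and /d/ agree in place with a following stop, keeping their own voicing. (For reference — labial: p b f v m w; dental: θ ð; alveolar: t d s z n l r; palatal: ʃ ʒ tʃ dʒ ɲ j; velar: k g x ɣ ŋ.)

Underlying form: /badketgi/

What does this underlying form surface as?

/d/ before /k/ (velar) → [g]
/t/ before /g/ (velar) → [k]

[bagkekgi]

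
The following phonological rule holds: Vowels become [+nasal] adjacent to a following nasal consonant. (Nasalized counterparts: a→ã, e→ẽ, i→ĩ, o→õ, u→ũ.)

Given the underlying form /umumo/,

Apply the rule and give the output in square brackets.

/u/ before nasal /m/ → [ũ]
/u/ before nasal /m/ → [ũ]

[ũmũmo]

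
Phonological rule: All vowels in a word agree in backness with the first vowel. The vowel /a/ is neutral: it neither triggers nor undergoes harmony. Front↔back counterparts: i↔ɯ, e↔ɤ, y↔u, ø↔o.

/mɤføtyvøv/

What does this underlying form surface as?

[mɤfotuvov]

/ø/ harmonizes with /ɤ/ ([+back]) → [o]
/y/ harmonizes with /ɤ/ ([+back]) → [u]
/ø/ harmonizes with /ɤ/ ([+back]) → [o]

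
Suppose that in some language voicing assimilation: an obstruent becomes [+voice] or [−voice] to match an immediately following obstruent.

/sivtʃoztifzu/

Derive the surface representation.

/v/ before /tʃ/ (voiceless) → [f]
/z/ before /t/ (voiceless) → [s]
/f/ before /z/ (voiced) → [v]

[siftʃostivzu]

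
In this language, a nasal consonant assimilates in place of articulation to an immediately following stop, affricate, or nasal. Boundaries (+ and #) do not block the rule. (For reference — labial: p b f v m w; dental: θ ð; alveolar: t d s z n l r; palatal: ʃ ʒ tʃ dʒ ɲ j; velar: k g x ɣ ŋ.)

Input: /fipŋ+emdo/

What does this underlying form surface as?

/m/ before /d/ (alveolar) → [n]

[fipŋ+endo]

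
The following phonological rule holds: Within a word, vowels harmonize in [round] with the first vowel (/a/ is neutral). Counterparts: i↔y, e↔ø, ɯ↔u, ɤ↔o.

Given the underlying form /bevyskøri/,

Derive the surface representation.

/y/ harmonizes with /e/ ([-round]) → [i]
/ø/ harmonizes with /e/ ([-round]) → [e]

[beviskeri]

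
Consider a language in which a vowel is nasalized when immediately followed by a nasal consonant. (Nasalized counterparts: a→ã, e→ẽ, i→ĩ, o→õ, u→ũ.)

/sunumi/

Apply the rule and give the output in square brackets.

/u/ before nasal /n/ → [ũ]
/u/ before nasal /m/ → [ũ]

[sũnũmi]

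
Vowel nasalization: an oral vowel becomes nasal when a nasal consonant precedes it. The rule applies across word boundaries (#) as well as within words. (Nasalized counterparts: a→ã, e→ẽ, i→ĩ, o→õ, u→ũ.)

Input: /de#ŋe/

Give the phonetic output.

/e/ after nasal /ŋ/ → [ẽ]

[de#ŋẽ]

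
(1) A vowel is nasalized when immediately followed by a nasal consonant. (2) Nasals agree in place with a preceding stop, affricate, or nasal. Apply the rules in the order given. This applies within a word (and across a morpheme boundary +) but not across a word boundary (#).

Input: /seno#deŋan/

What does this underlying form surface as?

[sẽno#dẽŋãn]

Rule 1: /e/ before nasal /n/ → [ẽ]
Rule 1: /e/ before nasal /ŋ/ → [ẽ]
Rule 1: /a/ before nasal /n/ → [ã]
After rule 1: sẽno#dẽŋãn
Rule 2: no segment meets the rule's conditions; no change.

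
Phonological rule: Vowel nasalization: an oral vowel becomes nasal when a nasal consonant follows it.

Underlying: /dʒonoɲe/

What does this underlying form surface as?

/o/ before nasal /n/ → [õ]
/o/ before nasal /ɲ/ → [õ]

[dʒõnõɲe]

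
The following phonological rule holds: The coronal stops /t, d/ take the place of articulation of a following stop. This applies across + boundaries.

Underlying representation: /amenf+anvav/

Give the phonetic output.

no segment meets the rule's conditions; no change.

[amenf+anvav]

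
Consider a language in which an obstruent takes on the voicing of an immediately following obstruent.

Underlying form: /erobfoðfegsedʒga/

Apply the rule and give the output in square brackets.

/b/ before /f/ (voiceless) → [p]
/ð/ before /f/ (voiceless) → [θ]
/g/ before /s/ (voiceless) → [k]

[eropfoθfeksedʒga]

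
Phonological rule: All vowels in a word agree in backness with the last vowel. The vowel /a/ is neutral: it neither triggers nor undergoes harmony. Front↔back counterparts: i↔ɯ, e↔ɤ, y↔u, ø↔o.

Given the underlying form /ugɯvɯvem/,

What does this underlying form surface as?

/u/ harmonizes with /e/ ([-back]) → [y]
/ɯ/ harmonizes with /e/ ([-back]) → [i]
/ɯ/ harmonizes with /e/ ([-back]) → [i]

[ygivivem]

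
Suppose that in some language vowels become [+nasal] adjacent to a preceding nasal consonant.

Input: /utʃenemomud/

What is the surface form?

/e/ after nasal /n/ → [ẽ]
/o/ after nasal /m/ → [õ]
/u/ after nasal /m/ → [ũ]

[utʃenẽmõmũd]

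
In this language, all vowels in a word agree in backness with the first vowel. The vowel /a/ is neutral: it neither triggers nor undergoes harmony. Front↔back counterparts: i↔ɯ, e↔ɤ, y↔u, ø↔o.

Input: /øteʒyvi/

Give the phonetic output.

[øteʒyvi]

no segment meets the rule's conditions; no change.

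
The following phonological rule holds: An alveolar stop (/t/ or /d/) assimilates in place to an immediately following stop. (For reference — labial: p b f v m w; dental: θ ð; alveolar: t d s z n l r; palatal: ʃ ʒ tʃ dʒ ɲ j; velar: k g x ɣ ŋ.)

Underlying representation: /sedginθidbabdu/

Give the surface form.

/d/ before /g/ (velar) → [g]
/d/ before /b/ (labial) → [b]

[segginθibbabdu]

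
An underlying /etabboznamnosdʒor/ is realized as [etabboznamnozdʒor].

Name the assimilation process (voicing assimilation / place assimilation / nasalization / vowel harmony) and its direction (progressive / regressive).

voicing assimilation, regressive

/s/→[z].
Each target copies a feature from the following segment, so the direction is regressive.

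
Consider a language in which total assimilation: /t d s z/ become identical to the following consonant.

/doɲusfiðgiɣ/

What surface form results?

[doɲuffiðgiɣ]

/s/ before /f/ → [f] (total assimilation)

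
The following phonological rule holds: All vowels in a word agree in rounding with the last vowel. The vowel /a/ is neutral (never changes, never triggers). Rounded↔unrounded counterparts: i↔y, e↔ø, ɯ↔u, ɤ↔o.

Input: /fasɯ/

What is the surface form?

no segment meets the rule's conditions; no change.

[fasɯ]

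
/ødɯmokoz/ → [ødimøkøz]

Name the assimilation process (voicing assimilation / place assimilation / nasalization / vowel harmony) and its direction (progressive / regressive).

/ɯ/→[i] /o/→[ø] /o/→[ø].
Vowels agree with the first vowel, so the harmony is progressive.

vowel harmony, progressive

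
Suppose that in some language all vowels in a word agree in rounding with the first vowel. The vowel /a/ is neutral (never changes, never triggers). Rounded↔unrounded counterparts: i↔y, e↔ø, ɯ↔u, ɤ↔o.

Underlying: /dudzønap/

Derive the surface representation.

[dudzønap]

no segment meets the rule's conditions; no change.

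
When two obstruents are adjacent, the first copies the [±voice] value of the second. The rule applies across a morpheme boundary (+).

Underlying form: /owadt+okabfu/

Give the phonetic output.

/d/ before /t/ (voiceless) → [t]
/b/ before /f/ (voiceless) → [p]

[owatt+okapfu]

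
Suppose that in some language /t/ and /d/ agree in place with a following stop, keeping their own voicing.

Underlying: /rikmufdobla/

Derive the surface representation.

[rikmufdobla]

no segment meets the rule's conditions; no change.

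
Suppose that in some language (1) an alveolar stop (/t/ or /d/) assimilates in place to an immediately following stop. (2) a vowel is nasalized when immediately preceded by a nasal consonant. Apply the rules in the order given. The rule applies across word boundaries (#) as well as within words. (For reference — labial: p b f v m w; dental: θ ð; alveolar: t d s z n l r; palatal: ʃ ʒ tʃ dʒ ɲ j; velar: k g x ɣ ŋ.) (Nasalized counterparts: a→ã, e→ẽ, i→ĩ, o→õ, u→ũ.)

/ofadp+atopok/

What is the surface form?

Rule 1: /d/ before /p/ (labial) → [b]
After rule 1: ofabp+atopok
Rule 2: no segment meets the rule's conditions; no change.

[ofabp+atopok]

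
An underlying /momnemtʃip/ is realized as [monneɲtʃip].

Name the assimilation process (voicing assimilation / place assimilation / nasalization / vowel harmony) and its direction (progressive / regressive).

place assimilation, regressive

/m/→[n] /m/→[ɲ].
Each target copies a feature from the following segment, so the direction is regressive.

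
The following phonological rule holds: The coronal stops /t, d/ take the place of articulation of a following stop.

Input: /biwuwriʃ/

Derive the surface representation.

no segment meets the rule's conditions; no change.

[biwuwriʃ]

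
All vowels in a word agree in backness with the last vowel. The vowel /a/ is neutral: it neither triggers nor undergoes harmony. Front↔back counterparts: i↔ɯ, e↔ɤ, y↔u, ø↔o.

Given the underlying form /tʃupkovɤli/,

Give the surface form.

[tʃypkøveli]

/u/ harmonizes with /i/ ([-back]) → [y]
/o/ harmonizes with /i/ ([-back]) → [ø]
/ɤ/ harmonizes with /i/ ([-back]) → [e]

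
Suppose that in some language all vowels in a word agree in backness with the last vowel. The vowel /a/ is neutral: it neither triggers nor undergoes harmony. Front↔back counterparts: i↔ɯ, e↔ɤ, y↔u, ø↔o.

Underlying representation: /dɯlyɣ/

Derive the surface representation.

[dilyɣ]

/ɯ/ harmonizes with /y/ ([-back]) → [i]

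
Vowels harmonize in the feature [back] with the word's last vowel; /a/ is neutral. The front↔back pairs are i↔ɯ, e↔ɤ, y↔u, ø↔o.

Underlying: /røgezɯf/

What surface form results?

[rogɤzɯf]

/ø/ harmonizes with /ɯ/ ([+back]) → [o]
/e/ harmonizes with /ɯ/ ([+back]) → [ɤ]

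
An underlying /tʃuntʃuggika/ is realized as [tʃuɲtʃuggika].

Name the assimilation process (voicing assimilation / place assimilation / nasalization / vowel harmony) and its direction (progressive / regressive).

place assimilation, regressive

/n/→[ɲ].
Each target copies a feature from the following segment, so the direction is regressive.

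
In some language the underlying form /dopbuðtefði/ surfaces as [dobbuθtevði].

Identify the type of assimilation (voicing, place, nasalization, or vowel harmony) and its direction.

voicing assimilation, regressive

/p/→[b] /ð/→[θ] /f/→[v].
Each target copies a feature from the following segment, so the direction is regressive.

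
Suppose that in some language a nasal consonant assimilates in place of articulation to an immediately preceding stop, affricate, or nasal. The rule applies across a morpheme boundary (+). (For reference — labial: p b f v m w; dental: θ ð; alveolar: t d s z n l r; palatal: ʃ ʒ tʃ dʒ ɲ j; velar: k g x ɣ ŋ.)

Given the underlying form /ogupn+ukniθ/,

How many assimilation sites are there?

/n/ after /p/ (labial) → [m]
/n/ after /k/ (velar) → [ŋ]
2 segments change.

2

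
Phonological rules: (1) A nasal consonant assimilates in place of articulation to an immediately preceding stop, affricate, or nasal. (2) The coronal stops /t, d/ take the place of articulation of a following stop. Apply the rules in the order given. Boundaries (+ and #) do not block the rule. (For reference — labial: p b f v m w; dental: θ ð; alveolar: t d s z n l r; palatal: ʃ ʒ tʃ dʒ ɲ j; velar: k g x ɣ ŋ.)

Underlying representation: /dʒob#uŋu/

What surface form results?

[dʒob#uŋu]

Rule 1: no segment meets the rule's conditions; no change.
After rule 1: dʒob#uŋu
Rule 2: no segment meets the rule's conditions; no change.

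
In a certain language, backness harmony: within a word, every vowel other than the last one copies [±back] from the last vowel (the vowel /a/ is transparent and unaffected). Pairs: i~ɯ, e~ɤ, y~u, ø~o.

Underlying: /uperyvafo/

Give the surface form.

[upɤruvafo]

/e/ harmonizes with /o/ ([+back]) → [ɤ]
/y/ harmonizes with /o/ ([+back]) → [u]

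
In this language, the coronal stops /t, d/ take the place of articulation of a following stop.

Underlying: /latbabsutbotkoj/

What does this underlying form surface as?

/t/ before /b/ (labial) → [p]
/t/ before /b/ (labial) → [p]
/t/ before /k/ (velar) → [k]

[lapbabsupbokkoj]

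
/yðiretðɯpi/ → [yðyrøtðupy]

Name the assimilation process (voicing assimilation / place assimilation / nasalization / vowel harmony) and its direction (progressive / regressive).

vowel harmony, progressive

/i/→[y] /e/→[ø] /ɯ/→[u] /i/→[y].
Vowels agree with the first vowel, so the harmony is progressive.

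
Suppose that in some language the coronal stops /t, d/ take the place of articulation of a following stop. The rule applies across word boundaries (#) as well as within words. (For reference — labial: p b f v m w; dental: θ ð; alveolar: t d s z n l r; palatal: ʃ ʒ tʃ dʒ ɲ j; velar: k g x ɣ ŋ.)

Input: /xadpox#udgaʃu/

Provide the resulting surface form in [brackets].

/d/ before /p/ (labial) → [b]
/d/ before /g/ (velar) → [g]

[xabpox#uggaʃu]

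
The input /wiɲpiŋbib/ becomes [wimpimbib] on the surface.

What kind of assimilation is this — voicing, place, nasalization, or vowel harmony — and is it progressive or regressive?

place assimilation, regressive

/ɲ/→[m] /ŋ/→[m].
Each target copies a feature from the following segment, so the direction is regressive.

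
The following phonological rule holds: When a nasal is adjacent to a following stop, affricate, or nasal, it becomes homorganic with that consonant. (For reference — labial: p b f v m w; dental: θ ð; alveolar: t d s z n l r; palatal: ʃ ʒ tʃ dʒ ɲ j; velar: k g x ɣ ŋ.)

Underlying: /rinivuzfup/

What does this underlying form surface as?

no segment meets the rule's conditions; no change.

[rinivuzfup]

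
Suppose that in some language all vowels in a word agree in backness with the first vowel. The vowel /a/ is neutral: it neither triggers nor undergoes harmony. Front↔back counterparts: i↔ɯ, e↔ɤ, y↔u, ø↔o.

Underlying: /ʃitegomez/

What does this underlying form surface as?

/o/ harmonizes with /i/ ([-back]) → [ø]

[ʃitegømez]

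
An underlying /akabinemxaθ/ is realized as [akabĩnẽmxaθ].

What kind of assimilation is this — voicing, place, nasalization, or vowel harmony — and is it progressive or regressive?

nasalization, regressive

/i/→[ĩ] /e/→[ẽ].
Each target copies a feature from the following segment, so the direction is regressive.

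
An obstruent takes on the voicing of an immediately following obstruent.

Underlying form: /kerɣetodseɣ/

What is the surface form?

[kerɣetotseɣ]

/d/ before /s/ (voiceless) → [t]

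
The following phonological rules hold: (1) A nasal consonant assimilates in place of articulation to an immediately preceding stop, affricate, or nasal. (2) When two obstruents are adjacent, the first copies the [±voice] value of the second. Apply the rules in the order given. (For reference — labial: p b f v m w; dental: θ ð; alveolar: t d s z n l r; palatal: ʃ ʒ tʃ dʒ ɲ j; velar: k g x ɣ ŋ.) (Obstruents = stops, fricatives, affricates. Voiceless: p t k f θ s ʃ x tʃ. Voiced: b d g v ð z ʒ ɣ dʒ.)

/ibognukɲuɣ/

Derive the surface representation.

[ibogŋukŋuɣ]

Rule 1: /n/ after /g/ (velar) → [ŋ]
Rule 1: /ɲ/ after /k/ (velar) → [ŋ]
After rule 1: ibogŋukŋuɣ
Rule 2: no segment meets the rule's conditions; no change.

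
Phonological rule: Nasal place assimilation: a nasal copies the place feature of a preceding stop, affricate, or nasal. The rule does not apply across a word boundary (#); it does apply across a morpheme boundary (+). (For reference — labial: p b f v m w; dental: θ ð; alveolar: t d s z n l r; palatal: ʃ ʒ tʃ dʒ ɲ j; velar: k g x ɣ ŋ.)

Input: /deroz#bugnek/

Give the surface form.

/n/ after /g/ (velar) → [ŋ]

[deroz#bugŋek]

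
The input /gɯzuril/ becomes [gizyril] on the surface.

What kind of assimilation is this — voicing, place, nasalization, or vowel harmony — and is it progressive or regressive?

/ɯ/→[i] /u/→[y].
Vowels agree with the last vowel, so the harmony is regressive.

vowel harmony, regressive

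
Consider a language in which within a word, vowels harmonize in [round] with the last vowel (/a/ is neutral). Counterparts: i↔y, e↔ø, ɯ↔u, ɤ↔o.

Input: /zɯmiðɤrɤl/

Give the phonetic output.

[zɯmiðɤrɤl]

no segment meets the rule's conditions; no change.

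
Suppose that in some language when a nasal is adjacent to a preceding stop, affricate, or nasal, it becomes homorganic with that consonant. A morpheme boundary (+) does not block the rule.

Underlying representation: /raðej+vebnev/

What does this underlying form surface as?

[raðej+vebmev]

/n/ after /b/ (labial) → [m]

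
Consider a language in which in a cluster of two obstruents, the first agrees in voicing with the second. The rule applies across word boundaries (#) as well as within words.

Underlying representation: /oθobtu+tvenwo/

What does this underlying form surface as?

/b/ before /t/ (voiceless) → [p]
/t/ before /v/ (voiced) → [d]

[oθoptu+dvenwo]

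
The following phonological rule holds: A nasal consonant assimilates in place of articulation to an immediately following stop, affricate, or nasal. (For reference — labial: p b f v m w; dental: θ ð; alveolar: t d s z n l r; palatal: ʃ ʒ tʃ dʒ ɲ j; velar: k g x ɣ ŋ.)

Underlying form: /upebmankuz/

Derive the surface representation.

[upebmaŋkuz]

/n/ before /k/ (velar) → [ŋ]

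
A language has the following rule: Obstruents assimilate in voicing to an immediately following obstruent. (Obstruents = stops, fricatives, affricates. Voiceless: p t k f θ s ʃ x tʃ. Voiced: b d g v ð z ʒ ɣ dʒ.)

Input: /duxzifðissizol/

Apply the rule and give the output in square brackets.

/x/ before /z/ (voiced) → [ɣ]
/f/ before /ð/ (voiced) → [v]

[duɣzivðissizol]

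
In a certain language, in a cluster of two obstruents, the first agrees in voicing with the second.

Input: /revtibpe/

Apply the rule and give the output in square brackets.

/v/ before /t/ (voiceless) → [f]
/b/ before /p/ (voiceless) → [p]

[reftippe]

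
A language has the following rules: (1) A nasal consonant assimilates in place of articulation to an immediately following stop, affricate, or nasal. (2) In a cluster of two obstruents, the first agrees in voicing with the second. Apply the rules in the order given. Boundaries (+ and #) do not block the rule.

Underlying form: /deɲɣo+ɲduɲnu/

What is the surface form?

Rule 1: /ɲ/ before /d/ (alveolar) → [n]
Rule 1: /ɲ/ before /n/ (alveolar) → [n]
After rule 1: deɲɣo+ndunnu
Rule 2: no segment meets the rule's conditions; no change.

[deɲɣo+ndunnu]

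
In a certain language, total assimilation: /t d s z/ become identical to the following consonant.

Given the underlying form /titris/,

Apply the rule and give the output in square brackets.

[tirris]

/t/ before /r/ → [r] (total assimilation)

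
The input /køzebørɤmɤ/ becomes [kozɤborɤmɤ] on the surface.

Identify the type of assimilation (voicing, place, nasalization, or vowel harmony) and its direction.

/ø/→[o] /e/→[ɤ] /ø/→[o].
Vowels agree with the last vowel, so the harmony is regressive.

vowel harmony, regressive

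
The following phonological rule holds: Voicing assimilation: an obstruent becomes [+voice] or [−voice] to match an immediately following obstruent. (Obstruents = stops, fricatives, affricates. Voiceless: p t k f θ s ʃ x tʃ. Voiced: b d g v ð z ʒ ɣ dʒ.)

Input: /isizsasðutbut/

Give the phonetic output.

/z/ before /s/ (voiceless) → [s]
/s/ before /ð/ (voiced) → [z]
/t/ before /b/ (voiced) → [d]

[isissazðudbut]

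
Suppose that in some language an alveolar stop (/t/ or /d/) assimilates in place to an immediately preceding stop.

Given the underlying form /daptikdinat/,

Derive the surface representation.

/t/ after /p/ (labial) → [p]
/d/ after /k/ (velar) → [g]

[dappikginat]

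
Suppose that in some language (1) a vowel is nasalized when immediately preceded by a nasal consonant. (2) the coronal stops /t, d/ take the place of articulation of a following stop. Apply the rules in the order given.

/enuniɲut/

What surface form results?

[enũnĩɲũt]

Rule 1: /u/ after nasal /n/ → [ũ]
Rule 1: /i/ after nasal /n/ → [ĩ]
Rule 1: /u/ after nasal /ɲ/ → [ũ]
After rule 1: enũnĩɲũt
Rule 2: no segment meets the rule's conditions; no change.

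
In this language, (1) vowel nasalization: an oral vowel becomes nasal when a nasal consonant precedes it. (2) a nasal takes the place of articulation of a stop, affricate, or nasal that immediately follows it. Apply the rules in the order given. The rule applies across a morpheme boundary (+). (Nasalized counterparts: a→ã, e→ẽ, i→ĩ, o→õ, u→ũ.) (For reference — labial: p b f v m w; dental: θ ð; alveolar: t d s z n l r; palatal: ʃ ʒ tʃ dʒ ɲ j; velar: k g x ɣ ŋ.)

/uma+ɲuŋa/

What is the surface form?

Rule 1: /a/ after nasal /m/ → [ã]
Rule 1: /u/ after nasal /ɲ/ → [ũ]
Rule 1: /a/ after nasal /ŋ/ → [ã]
After rule 1: umã+ɲũŋã
Rule 2: no segment meets the rule's conditions; no change.

[umã+ɲũŋã]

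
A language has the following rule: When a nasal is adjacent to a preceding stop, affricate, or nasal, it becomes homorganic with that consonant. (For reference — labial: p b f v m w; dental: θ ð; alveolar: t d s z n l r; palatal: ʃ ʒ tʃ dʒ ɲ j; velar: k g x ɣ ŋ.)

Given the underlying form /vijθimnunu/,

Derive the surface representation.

[vijθimmunu]

/n/ after /m/ (labial) → [m]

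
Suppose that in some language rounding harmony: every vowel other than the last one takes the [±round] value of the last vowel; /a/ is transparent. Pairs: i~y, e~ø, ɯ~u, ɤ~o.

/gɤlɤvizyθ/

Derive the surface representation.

/ɤ/ harmonizes with /y/ ([+round]) → [o]
/ɤ/ harmonizes with /y/ ([+round]) → [o]
/i/ harmonizes with /y/ ([+round]) → [y]

[golovyzyθ]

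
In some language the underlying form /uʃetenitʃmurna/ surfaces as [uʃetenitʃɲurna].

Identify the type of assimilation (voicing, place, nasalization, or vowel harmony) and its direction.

place assimilation, progressive

/m/→[ɲ].
Each target copies a feature from the preceding segment, so the direction is progressive.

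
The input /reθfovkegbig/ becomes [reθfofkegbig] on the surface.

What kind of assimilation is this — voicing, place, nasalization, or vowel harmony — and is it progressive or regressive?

voicing assimilation, regressive

/v/→[f].
Each target copies a feature from the following segment, so the direction is regressive.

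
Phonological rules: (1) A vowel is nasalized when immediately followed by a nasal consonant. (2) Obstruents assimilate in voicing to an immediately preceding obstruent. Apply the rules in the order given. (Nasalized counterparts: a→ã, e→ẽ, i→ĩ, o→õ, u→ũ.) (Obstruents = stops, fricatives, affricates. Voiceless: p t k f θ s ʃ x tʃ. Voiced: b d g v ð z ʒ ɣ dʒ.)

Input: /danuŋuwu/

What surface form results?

[dãnũŋuwu]

Rule 1: /a/ before nasal /n/ → [ã]
Rule 1: /u/ before nasal /ŋ/ → [ũ]
After rule 1: dãnũŋuwu
Rule 2: no segment meets the rule's conditions; no change.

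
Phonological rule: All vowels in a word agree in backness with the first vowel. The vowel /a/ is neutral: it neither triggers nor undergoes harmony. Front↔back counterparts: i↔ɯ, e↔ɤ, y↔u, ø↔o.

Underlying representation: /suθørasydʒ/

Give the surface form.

[suθorasudʒ]

/ø/ harmonizes with /u/ ([+back]) → [o]
/y/ harmonizes with /u/ ([+back]) → [u]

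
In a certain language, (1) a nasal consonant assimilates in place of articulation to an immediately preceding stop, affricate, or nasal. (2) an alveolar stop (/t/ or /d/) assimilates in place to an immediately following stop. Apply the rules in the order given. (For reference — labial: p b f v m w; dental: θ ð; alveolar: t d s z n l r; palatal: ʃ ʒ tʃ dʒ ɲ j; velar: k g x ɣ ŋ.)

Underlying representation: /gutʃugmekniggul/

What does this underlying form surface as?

[gutʃugŋekŋiggul]

Rule 1: /m/ after /g/ (velar) → [ŋ]
Rule 1: /n/ after /k/ (velar) → [ŋ]
After rule 1: gutʃugŋekŋiggul
Rule 2: no segment meets the rule's conditions; no change.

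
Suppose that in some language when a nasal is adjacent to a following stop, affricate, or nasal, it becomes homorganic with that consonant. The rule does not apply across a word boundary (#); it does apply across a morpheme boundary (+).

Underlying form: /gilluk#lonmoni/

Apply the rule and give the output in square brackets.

/n/ before /m/ (labial) → [m]

[gilluk#lommoni]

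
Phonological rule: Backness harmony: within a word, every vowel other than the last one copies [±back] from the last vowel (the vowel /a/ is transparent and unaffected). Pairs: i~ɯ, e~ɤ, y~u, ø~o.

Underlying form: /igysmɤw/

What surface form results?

[ɯgusmɤw]

/i/ harmonizes with /ɤ/ ([+back]) → [ɯ]
/y/ harmonizes with /ɤ/ ([+back]) → [u]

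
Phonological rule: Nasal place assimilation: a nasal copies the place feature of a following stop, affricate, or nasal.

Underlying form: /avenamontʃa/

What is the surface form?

/n/ before /tʃ/ (palatal) → [ɲ]

[avenamoɲtʃa]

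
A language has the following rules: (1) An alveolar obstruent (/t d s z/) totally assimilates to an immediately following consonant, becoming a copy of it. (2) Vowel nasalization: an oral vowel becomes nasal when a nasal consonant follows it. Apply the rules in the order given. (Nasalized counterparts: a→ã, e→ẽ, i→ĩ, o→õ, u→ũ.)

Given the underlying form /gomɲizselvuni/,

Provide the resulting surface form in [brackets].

[gõmɲisselvũni]

Rule 1: /z/ before /s/ → [s] (total assimilation)
After rule 1: gomɲisselvuni
Rule 2: /o/ before nasal /m/ → [õ]
Rule 2: /u/ before nasal /n/ → [ũ]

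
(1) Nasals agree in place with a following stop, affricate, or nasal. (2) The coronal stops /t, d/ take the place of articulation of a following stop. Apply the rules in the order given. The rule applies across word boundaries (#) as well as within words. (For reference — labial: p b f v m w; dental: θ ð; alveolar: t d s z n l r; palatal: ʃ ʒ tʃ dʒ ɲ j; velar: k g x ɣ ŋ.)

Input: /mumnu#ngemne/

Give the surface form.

[munnu#ŋgenne]

Rule 1: /m/ before /n/ (alveolar) → [n]
Rule 1: /n/ before /g/ (velar) → [ŋ]
Rule 1: /m/ before /n/ (alveolar) → [n]
After rule 1: munnu#ŋgenne
Rule 2: no segment meets the rule's conditions; no change.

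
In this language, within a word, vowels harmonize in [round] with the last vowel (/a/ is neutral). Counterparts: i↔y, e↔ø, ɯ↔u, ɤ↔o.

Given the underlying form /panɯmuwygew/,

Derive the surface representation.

/u/ harmonizes with /e/ ([-round]) → [ɯ]
/y/ harmonizes with /e/ ([-round]) → [i]

[panɯmɯwigew]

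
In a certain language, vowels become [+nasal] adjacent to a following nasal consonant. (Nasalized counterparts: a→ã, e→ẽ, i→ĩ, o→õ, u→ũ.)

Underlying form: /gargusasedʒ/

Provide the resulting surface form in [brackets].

[gargusasedʒ]

no segment meets the rule's conditions; no change.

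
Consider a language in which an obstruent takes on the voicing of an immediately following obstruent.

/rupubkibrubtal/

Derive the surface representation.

[rupupkibruptal]

/b/ before /k/ (voiceless) → [p]
/b/ before /t/ (voiceless) → [p]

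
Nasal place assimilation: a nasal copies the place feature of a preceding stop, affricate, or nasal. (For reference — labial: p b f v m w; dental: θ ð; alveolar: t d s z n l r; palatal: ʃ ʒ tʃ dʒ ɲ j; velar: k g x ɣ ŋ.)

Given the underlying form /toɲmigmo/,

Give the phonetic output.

[toɲɲigŋo]

/m/ after /ɲ/ (palatal) → [ɲ]
/m/ after /g/ (velar) → [ŋ]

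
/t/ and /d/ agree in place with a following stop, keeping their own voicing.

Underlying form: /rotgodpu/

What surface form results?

[rokgobpu]

/t/ before /g/ (velar) → [k]
/d/ before /p/ (labial) → [b]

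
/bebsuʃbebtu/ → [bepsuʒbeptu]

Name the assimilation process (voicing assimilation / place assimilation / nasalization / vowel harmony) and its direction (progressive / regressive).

voicing assimilation, regressive

/b/→[p] /ʃ/→[ʒ] /b/→[p].
Each target copies a feature from the following segment, so the direction is regressive.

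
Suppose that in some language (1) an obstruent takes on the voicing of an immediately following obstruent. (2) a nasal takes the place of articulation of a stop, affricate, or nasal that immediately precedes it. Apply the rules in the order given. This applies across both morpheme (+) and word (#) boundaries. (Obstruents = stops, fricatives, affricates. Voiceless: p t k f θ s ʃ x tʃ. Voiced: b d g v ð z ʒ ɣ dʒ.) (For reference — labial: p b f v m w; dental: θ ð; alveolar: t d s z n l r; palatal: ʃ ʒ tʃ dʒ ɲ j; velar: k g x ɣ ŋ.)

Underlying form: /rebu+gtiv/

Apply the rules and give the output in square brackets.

Rule 1: /g/ before /t/ (voiceless) → [k]
After rule 1: rebu+ktiv
Rule 2: no segment meets the rule's conditions; no change.

[rebu+ktiv]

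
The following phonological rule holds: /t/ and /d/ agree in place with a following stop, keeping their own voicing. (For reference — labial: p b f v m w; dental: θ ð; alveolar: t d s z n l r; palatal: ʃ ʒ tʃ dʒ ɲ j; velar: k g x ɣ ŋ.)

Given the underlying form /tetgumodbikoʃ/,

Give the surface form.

[tekgumobbikoʃ]

/t/ before /g/ (velar) → [k]
/d/ before /b/ (labial) → [b]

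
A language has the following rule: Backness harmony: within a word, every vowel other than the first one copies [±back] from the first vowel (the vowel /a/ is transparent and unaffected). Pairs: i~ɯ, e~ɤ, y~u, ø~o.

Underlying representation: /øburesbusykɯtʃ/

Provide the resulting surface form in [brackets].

/u/ harmonizes with /ø/ ([-back]) → [y]
/u/ harmonizes with /ø/ ([-back]) → [y]
/ɯ/ harmonizes with /ø/ ([-back]) → [i]

[øbyresbysykitʃ]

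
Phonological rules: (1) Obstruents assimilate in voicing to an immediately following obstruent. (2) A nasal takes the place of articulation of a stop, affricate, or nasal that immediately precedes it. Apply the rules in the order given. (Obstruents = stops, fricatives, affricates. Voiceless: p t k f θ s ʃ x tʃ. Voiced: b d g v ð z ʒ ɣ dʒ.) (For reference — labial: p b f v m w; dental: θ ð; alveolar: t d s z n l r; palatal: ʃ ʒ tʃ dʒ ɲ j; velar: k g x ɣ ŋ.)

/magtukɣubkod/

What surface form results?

[maktugɣupkod]

Rule 1: /g/ before /t/ (voiceless) → [k]
Rule 1: /k/ before /ɣ/ (voiced) → [g]
Rule 1: /b/ before /k/ (voiceless) → [p]
After rule 1: maktugɣupkod
Rule 2: no segment meets the rule's conditions; no change.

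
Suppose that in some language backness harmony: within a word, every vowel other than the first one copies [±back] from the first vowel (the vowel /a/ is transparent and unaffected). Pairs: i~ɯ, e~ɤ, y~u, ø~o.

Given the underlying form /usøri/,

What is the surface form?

/ø/ harmonizes with /u/ ([+back]) → [o]
/i/ harmonizes with /u/ ([+back]) → [ɯ]

[usorɯ]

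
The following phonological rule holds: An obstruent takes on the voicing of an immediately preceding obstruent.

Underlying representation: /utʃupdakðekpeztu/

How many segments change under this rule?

/d/ after /p/ (voiceless) → [t]
/ð/ after /k/ (voiceless) → [θ]
/t/ after /z/ (voiced) → [d]
3 segments change.

3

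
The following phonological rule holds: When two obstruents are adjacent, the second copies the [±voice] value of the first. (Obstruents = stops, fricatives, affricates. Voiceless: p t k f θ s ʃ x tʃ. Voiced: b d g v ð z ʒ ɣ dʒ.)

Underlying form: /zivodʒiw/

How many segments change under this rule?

0

No segment meets the rule's conditions.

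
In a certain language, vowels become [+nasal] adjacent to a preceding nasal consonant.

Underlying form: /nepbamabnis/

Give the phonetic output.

[nẽpbamãbnĩs]

/e/ after nasal /n/ → [ẽ]
/a/ after nasal /m/ → [ã]
/i/ after nasal /n/ → [ĩ]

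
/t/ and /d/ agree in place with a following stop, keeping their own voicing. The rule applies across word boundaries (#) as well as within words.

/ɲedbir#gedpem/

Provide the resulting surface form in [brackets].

[ɲebbir#gebpem]

/d/ before /b/ (labial) → [b]
/d/ before /p/ (labial) → [b]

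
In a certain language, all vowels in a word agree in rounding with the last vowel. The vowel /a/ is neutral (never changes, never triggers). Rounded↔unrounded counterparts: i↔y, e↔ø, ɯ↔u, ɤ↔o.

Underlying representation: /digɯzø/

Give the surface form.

/i/ harmonizes with /ø/ ([+round]) → [y]
/ɯ/ harmonizes with /ø/ ([+round]) → [u]

[dyguzø]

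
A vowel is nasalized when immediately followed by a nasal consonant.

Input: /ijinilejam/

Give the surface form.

/i/ before nasal /n/ → [ĩ]
/a/ before nasal /m/ → [ã]

[ijĩnilejãm]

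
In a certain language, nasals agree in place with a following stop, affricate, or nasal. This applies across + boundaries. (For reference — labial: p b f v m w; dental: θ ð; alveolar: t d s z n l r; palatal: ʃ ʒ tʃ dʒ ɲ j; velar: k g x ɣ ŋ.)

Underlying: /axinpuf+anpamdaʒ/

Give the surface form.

[aximpuf+ampandaʒ]

/n/ before /p/ (labial) → [m]
/n/ before /p/ (labial) → [m]
/m/ before /d/ (alveolar) → [n]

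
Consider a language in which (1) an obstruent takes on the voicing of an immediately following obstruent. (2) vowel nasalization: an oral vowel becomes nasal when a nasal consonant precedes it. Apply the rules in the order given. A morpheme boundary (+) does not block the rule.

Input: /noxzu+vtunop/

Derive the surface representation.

[nõɣzu+ftunõp]

Rule 1: /x/ before /z/ (voiced) → [ɣ]
Rule 1: /v/ before /t/ (voiceless) → [f]
After rule 1: noɣzu+ftunop
Rule 2: /o/ after nasal /n/ → [õ]
Rule 2: /o/ after nasal /n/ → [õ]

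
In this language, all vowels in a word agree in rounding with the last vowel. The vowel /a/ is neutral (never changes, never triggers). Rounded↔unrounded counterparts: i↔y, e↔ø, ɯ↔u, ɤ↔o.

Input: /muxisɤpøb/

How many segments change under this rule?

/i/ harmonizes with /ø/ ([+round]) → [y]
/ɤ/ harmonizes with /ø/ ([+round]) → [o]
2 segments change.

2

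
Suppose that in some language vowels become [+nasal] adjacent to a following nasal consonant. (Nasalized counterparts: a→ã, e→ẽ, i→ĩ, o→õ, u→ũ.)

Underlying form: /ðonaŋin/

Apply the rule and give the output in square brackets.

/o/ before nasal /n/ → [õ]
/a/ before nasal /ŋ/ → [ã]
/i/ before nasal /n/ → [ĩ]

[ðõnãŋĩn]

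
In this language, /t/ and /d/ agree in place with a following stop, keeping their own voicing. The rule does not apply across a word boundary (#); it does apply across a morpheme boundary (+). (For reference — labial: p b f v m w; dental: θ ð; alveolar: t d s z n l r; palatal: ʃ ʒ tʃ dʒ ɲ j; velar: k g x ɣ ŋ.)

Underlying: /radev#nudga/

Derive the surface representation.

/d/ before /g/ (velar) → [g]

[radev#nugga]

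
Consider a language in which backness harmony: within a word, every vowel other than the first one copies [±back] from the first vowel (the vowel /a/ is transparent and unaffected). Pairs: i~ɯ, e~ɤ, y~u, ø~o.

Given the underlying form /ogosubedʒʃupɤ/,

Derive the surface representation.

/e/ harmonizes with /o/ ([+back]) → [ɤ]

[ogosubɤdʒʃupɤ]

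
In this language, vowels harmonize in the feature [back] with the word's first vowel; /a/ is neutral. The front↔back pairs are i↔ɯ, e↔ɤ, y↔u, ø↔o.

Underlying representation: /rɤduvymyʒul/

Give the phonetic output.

[rɤduvumuʒul]

/y/ harmonizes with /ɤ/ ([+back]) → [u]
/y/ harmonizes with /ɤ/ ([+back]) → [u]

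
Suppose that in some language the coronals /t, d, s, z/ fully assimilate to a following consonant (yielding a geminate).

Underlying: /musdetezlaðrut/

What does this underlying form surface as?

[muddetellaðrut]

/s/ before /d/ → [d] (total assimilation)
/z/ before /l/ → [l] (total assimilation)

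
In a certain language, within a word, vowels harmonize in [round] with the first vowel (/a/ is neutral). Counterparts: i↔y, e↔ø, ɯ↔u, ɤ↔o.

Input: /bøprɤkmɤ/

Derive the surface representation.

/ɤ/ harmonizes with /ø/ ([+round]) → [o]
/ɤ/ harmonizes with /ø/ ([+round]) → [o]

[bøprokmo]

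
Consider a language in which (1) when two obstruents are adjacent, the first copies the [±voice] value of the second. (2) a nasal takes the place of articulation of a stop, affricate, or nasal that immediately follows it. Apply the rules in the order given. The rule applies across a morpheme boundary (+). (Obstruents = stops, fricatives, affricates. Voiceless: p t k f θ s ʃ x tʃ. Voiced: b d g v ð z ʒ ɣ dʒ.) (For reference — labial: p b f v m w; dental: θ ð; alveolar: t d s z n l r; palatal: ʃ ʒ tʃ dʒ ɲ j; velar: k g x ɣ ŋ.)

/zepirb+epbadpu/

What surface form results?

[zepirb+ebbatpu]

Rule 1: /p/ before /b/ (voiced) → [b]
Rule 1: /d/ before /p/ (voiceless) → [t]
After rule 1: zepirb+ebbatpu
Rule 2: no segment meets the rule's conditions; no change.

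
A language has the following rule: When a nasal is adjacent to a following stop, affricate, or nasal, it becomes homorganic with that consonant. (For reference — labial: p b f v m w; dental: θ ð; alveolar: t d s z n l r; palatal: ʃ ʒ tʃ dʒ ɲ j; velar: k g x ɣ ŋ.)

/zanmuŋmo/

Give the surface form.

[zammummo]

/n/ before /m/ (labial) → [m]
/ŋ/ before /m/ (labial) → [m]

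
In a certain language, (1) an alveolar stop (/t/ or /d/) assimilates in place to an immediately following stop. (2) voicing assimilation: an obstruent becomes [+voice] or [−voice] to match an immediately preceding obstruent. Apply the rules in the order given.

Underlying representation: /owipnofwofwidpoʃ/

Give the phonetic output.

[owipnofwofwibboʃ]

Rule 1: /d/ before /p/ (labial) → [b]
After rule 1: owipnofwofwibpoʃ
Rule 2: /p/ after /b/ (voiced) → [b]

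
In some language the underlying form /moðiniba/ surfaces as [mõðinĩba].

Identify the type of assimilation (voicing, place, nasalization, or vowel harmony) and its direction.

nasalization, progressive

/o/→[õ] /i/→[ĩ].
Each target copies a feature from the preceding segment, so the direction is progressive.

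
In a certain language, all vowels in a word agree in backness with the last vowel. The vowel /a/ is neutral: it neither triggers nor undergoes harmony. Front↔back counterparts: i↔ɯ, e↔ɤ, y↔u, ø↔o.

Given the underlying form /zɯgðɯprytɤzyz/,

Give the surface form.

[zigðiprytezyz]

/ɯ/ harmonizes with /y/ ([-back]) → [i]
/ɯ/ harmonizes with /y/ ([-back]) → [i]
/ɤ/ harmonizes with /y/ ([-back]) → [e]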